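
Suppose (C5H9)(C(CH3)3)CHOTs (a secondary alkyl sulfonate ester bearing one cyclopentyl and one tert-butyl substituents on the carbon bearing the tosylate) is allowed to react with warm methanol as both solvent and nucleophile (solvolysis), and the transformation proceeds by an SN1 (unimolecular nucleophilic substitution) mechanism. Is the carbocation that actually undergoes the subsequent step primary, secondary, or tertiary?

tertiary

Step 1: Unassisted departure of TsO⁻ (taking the C–O bonding pair) generates a secondary carbocation.
Step 2: Carbocation rearrangement: a 1,2-hydride shift from the adjacent cyclopentyl carbon converts the initially-formed secondary cation into the more stable tertiary cation.
The cation rearranges from secondary to tertiary via a 1,2-hydride shift from the adjacent cyclopentyl carbon; the tertiary cation is what reacts next.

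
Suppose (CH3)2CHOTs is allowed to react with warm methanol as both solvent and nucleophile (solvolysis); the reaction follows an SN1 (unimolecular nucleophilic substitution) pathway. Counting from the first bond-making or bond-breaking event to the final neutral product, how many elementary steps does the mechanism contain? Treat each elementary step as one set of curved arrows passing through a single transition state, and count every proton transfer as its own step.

3

Step 1: Unassisted departure of TsO⁻ (taking the C–O bonding pair) generates a secondary carbocation.
(No 1,2-shift: no single shift to an adjacent carbon would give a more stable cation.)
Step 2: CH3OH donates an oxygen lone pair into the empty p orbital of the cation, giving a protonated ether (an oxonium ion).
Step 3: Deprotonation of the oxonium oxygen by solvent methanol yields the neutral ether.
Total: 3 elementary steps.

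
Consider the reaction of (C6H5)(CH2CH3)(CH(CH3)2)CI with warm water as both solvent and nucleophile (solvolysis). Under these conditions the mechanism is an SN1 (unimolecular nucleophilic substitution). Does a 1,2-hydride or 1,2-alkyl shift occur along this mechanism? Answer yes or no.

no

The first-formed carbocation is tertiary.
No single 1,2-shift to an adjacent carbon would produce a more-substituted cation than the one already present, so no rearrangement occurs.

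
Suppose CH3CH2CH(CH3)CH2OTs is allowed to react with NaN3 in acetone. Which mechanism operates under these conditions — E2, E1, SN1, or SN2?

Conditions: a primary substrate with a strong nucleophile in the polar aprotic solvent acetone.
These conditions are the textbook signature of the SN2 pathway.
An unhindered substrate with a strong nucleophile in a polar aprotic solvent favours one-step backside displacement.

SN2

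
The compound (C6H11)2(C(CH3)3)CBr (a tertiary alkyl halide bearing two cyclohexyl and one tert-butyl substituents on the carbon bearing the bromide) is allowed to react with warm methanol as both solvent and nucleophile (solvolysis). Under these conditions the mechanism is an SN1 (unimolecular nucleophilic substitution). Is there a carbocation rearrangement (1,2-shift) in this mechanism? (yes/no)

The first-formed carbocation is tertiary.
No single 1,2-shift to an adjacent carbon would produce a more-substituted cation than the one already present, so no rearrangement occurs.

no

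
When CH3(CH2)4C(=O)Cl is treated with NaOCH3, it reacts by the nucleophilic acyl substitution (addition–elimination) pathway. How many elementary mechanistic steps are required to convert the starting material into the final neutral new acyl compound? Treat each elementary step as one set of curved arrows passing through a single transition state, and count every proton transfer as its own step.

2

Step 1: Nucleophilic addition of CH3O⁻ to the acyl carbon breaks the π(C=O) bond and yields a tetrahedral, anionic intermediate.
Step 2: An oxygen lone pair re-forms the C=O π bond as the C–Cl σ-bond breaks; Cl⁻ is expelled.
Total: 2 elementary steps.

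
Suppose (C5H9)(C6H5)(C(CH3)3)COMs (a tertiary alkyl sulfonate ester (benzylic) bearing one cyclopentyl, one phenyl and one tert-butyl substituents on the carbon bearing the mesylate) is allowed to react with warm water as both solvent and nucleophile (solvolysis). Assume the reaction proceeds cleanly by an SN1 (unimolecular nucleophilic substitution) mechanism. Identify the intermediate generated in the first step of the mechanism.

tertiary carbocation

Step 1: Rate-determining heterolysis of the C–O bond gives MsO⁻ and a tertiary carbocation.
After step 1 the species present is a tertiary carbocation.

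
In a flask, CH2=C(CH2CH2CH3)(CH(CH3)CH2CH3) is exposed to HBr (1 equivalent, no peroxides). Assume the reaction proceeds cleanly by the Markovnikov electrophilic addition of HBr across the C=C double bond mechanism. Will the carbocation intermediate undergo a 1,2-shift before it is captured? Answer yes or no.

no

The first-formed carbocation is tertiary.
No single 1,2-shift to an adjacent carbon would produce a more-substituted cation than the one already present, so no rearrangement occurs.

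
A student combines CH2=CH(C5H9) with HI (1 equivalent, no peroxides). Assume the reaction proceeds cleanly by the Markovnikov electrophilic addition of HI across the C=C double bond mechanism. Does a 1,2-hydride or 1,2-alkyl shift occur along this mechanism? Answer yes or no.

yes

The first-formed carbocation is secondary.
The adjacent cyclopentyl carbon already bears 2 other carbon substituents and has a hydrogen to migrate; after a 1,2-hydride shift from that carbon the positive charge sits on a tertiary centre.
Tertiary is more stable than secondary, so the shift occurs.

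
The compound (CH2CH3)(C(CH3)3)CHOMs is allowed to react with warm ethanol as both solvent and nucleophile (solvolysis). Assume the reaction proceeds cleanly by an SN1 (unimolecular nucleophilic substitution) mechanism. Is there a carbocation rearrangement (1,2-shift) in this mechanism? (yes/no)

yes

The first-formed carbocation is secondary.
The adjacent tert-butyl carbon has no hydrogen but bears methyl groups; migration of one methyl with its bonding pair (a 1,2-methyl shift) places the charge on a tertiary centre.
Tertiary is more stable than secondary, so the shift occurs.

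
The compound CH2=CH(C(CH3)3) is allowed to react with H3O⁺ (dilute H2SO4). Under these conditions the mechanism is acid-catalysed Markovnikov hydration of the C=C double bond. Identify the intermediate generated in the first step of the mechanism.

Step 1: Electrophilic addition begins with the π(C=C) electrons forming a bond to the proton of H3O⁺. Following Markovnikov's rule, the resulting cation is secondary. H2O is released.
After step 1 the species present is a secondary carbocation.

secondary carbocation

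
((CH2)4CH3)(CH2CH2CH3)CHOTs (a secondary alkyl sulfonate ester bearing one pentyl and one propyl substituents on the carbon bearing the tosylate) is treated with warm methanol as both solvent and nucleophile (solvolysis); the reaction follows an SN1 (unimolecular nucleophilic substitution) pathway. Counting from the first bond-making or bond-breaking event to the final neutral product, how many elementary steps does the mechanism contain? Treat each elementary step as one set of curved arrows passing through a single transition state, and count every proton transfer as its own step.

3

Step 1: Rate-determining heterolysis of the C–O bond gives TsO⁻ and a secondary carbocation.
(No 1,2-shift: no single shift to an adjacent carbon would give a more stable cation.)
Step 2: Nucleophilic capture: the oxygen of CH3OH bonds to the cationic carbon, producing an oxonium-ion intermediate.
Step 3: Deprotonation of the oxonium oxygen by solvent methanol yields the neutral ether.
Total: 3 elementary steps.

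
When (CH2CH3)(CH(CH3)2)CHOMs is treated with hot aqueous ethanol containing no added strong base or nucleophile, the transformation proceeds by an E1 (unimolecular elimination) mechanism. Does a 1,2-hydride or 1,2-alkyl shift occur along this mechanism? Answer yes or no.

yes

The first-formed carbocation is secondary.
The adjacent isopropyl carbon already bears 2 other carbon substituents and has a hydrogen to migrate; after a 1,2-hydride shift from that carbon the positive charge sits on a tertiary centre.
Tertiary is more stable than secondary, so the shift occurs.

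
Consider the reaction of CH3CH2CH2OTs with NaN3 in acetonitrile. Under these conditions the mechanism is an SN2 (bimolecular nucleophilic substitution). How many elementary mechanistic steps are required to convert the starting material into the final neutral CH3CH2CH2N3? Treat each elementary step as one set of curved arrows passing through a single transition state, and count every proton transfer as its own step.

1

Step 1: N3⁻ attacks the back face of the α-carbon while TsO⁻ departs with the C–O bonding pair — a single concerted displacement through a pentacoordinate transition state.
Total: 1 elementary step.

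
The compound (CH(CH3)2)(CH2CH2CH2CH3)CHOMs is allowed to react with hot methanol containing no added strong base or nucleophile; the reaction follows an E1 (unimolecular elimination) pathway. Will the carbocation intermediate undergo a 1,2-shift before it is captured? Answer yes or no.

yes

The first-formed carbocation is secondary.
The adjacent isopropyl carbon already bears 2 other carbon substituents and has a hydrogen to migrate; after a 1,2-hydride shift from that carbon the positive charge sits on a tertiary centre.
Tertiary is more stable than secondary, so the shift occurs.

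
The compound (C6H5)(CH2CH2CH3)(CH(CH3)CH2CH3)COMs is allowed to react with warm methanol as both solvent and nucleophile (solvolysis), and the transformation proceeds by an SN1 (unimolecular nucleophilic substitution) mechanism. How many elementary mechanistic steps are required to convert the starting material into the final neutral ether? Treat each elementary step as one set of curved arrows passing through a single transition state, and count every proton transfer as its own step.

Step 1: Ionisation: the C–O σ-bond cleaves heterolytically; both bonding electrons depart with MsO⁻, leaving a tertiary carbocation at the α-carbon.
(No 1,2-shift: no single shift to an adjacent carbon would give a more stable cation.)
Step 2: A lone pair on the oxygen of CH3OH attacks the carbocation, forming a new C–O σ-bond and an oxonium ion.
Step 3: Proton transfer from the O–H of the oxonium ion to a solvent molecule delivers the neutral ether.
Total: 3 elementary steps.

3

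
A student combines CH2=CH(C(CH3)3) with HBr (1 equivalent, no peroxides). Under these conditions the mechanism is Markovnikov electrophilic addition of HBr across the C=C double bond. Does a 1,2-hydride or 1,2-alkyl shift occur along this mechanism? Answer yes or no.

yes

The first-formed carbocation is secondary.
The adjacent tert-butyl carbon has no hydrogen but bears methyl groups; migration of one methyl with its bonding pair (a 1,2-methyl shift) places the charge on a tertiary centre.
Tertiary is more stable than secondary, so the shift occurs.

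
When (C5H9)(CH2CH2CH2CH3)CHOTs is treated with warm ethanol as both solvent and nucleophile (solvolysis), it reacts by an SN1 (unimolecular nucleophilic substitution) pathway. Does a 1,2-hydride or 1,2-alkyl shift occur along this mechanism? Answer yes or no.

The first-formed carbocation is secondary.
The adjacent cyclopentyl carbon already bears 2 other carbon substituents and has a hydrogen to migrate; after a 1,2-hydride shift from that carbon the positive charge sits on a tertiary centre.
Tertiary is more stable than secondary, so the shift occurs.

yes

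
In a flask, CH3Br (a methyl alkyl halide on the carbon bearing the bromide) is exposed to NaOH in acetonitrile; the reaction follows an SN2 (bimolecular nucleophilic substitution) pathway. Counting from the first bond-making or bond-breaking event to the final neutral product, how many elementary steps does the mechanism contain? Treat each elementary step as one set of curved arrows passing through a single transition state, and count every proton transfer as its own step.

Step 1: The hydroxide nucleophile donates a lone pair from O to the α-carbon in a backside attack; simultaneously the C–Br σ-bond breaks and both of its electrons leave with Br⁻. One concerted step with inversion of configuration.
Total: 1 elementary step.

1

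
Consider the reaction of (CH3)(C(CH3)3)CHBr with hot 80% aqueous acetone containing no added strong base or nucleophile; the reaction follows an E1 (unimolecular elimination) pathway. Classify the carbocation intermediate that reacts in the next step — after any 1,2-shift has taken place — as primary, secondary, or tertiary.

tertiary

Step 1: Rate-determining heterolysis of the C–Br bond gives Br⁻ and a secondary carbocation.
Step 2: A 1,2-methyl shift from the adjacent tert-butyl carbon moves the positive charge from the secondary centre to an adjacent carbon, generating a more stable tertiary carbocation.
The cation rearranges from secondary to tertiary via a 1,2-methyl shift from the adjacent tert-butyl carbon; the tertiary cation is what reacts next.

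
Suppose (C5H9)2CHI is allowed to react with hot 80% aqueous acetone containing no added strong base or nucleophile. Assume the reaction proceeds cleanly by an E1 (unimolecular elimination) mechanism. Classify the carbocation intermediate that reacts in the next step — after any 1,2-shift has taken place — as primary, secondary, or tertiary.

Step 1: Unassisted departure of I⁻ (taking the C–I bonding pair) generates a secondary carbocation.
Step 2: A hydride (H with its bonding pair) migrates from the adjacent cyclopentyl carbon to the cationic centre — a 1,2-hydride shift — upgrading the secondary cation to a tertiary one.
The cation rearranges from secondary to tertiary via a 1,2-hydride shift from the adjacent cyclopentyl carbon; the tertiary cation is what reacts next.

tertiary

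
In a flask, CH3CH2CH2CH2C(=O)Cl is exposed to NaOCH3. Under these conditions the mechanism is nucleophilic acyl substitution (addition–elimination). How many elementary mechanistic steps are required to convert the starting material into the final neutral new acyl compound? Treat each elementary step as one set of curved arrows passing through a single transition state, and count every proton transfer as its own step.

Step 1: Nucleophilic addition of CH3O⁻ to the acyl carbon breaks the π(C=O) bond and yields a tetrahedral, anionic intermediate.
Step 2: An oxygen lone pair re-forms the C=O π bond as the C–Cl σ-bond breaks; Cl⁻ is expelled.
Total: 2 elementary steps.

2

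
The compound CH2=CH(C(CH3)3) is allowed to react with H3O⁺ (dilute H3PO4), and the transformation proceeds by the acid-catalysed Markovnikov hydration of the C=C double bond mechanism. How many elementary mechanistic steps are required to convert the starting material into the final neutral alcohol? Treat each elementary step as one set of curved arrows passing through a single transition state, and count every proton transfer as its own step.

Step 1: Protonation of the alkene by H3O⁺: the π bond acts as the nucleophile and picks up H⁺, giving the more stable (Markovnikov) secondary carbocation. H2O is released.
Step 2: Carbocation rearrangement: a 1,2-methyl shift from the adjacent tert-butyl carbon converts the initially-formed secondary cation into the more stable tertiary cation.
Step 3: A lone pair on the oxygen of H2O attacks the carbocation, forming a C–O bond and an oxonium ion (a protonated alcohol).
Step 4: Proton transfer from the O–H of the oxonium ion to H2O completes the catalytic cycle and yields the alcohol.
Total: 4 elementary steps.

4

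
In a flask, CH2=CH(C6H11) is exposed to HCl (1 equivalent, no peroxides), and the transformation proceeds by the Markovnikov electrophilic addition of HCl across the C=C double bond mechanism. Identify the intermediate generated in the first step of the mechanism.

secondary carbocation

Step 1: The π electrons of the C=C bond attack a proton of HCl; Markovnikov addition places the new C–H on the less-substituted alkene carbon, so the positive charge ends up on the more-substituted carbon — a secondary carbocation. The H–Cl bond breaks heterolytically, releasing Cl⁻.
After step 1 the species present is a secondary carbocation.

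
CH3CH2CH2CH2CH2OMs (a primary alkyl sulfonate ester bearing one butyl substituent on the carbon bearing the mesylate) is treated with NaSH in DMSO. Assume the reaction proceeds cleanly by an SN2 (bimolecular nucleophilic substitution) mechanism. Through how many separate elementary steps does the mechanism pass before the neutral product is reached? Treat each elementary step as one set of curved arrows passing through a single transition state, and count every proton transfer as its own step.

1

Step 1: HS⁻ attacks the back face of the α-carbon while MsO⁻ departs with the C–O bonding pair — a single concerted displacement through a pentacoordinate transition state.
Total: 1 elementary step.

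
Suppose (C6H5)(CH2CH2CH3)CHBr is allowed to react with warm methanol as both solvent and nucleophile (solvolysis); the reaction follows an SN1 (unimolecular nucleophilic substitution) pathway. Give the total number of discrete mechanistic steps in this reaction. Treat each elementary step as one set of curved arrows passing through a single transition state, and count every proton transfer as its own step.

3

Step 1: Ionisation: the C–Br σ-bond cleaves heterolytically; both bonding electrons depart with Br⁻, leaving a secondary carbocation at the α-carbon.
(No 1,2-shift: no single shift to an adjacent carbon would give a more stable cation.)
Step 2: CH3OH donates an oxygen lone pair into the empty p orbital of the cation, giving a protonated ether (an oxonium ion).
Step 3: Proton transfer from the O–H of the oxonium ion to a solvent molecule delivers the neutral ether.
Total: 3 elementary steps.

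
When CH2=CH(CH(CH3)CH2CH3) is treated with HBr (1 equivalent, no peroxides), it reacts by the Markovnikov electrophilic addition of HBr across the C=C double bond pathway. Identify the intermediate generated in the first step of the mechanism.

Step 1: Protonation of the alkene by HBr: the π bond acts as the nucleophile and picks up H⁺, giving the more stable (Markovnikov) secondary carbocation. The H–Br bond breaks heterolytically, releasing Br⁻.
After step 1 the species present is a secondary carbocation.

secondary carbocation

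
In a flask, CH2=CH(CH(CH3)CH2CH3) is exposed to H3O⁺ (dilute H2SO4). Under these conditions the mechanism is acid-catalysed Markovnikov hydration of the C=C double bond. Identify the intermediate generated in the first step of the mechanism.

secondary carbocation

Step 1: The π electrons of the C=C bond attack a proton of H3O⁺; Markovnikov addition places the new C–H on the less-substituted alkene carbon, so the positive charge ends up on the more-substituted carbon — a secondary carbocation. H2O is released.
After step 1 the species present is a secondary carbocation.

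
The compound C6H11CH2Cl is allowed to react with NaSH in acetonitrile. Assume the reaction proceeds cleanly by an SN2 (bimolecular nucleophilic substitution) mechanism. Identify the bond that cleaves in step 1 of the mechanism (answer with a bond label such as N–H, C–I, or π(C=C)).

Step 1: Backside attack by HS⁻ on the carbon bearing the chloride: the new C–S bond forms as the C–Cl bond breaks, with Walden inversion at carbon.
The bond broken in this step is the C–Cl bond.

C–Cl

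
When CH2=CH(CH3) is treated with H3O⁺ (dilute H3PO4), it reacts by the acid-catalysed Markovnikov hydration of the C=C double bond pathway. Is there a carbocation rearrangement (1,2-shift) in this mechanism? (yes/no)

The first-formed carbocation is secondary.
No single 1,2-shift to an adjacent carbon would produce a more-substituted cation than the one already present, so no rearrangement occurs.

no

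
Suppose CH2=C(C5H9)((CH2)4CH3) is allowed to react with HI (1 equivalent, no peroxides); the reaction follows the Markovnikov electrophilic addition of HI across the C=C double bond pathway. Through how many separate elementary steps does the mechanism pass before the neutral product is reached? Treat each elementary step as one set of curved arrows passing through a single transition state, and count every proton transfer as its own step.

2

Step 1: Protonation of the alkene by HI: the π bond acts as the nucleophile and picks up H⁺, giving the more stable (Markovnikov) tertiary carbocation. The H–I bond breaks heterolytically, releasing I⁻.
(No 1,2-shift: no single shift to an adjacent carbon would give a more stable cation.)
Step 2: I⁻ captures the cation: a lone pair on I⁻ fills the empty p orbital, producing the alkyl halide product.
Total: 2 elementary steps.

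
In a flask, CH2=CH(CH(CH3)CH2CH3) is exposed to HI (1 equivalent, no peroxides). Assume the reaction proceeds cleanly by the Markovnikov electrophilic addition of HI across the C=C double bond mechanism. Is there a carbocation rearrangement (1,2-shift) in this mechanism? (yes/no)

The first-formed carbocation is secondary.
The adjacent sec-butyl carbon already bears 2 other carbon substituents and has a hydrogen to migrate; after a 1,2-hydride shift from that carbon the positive charge sits on a tertiary centre.
Tertiary is more stable than secondary, so the shift occurs.

yes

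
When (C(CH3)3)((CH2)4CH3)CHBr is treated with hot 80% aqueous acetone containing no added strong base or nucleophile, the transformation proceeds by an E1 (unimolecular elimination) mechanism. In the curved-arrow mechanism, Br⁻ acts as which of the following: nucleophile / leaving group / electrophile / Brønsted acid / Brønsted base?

leaving group

Step 1: Rate-determining heterolysis of the C–Br bond gives Br⁻ and a secondary carbocation.
Br⁻ departs with both electrons of the breaking σ-bond — that is the definition of a leaving group.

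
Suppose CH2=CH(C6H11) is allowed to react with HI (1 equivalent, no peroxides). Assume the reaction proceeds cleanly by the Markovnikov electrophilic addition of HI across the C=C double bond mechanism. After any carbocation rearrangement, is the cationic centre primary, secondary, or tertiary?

Step 1: Protonation of the alkene by HI: the π bond acts as the nucleophile and picks up H⁺, giving the more stable (Markovnikov) secondary carbocation. The H–I bond breaks heterolytically, releasing I⁻.
Step 2: A 1,2-hydride shift from the adjacent cyclohexyl carbon moves the positive charge from the secondary centre to an adjacent carbon, generating a more stable tertiary carbocation.
The cation rearranges from secondary to tertiary via a 1,2-hydride shift from the adjacent cyclohexyl carbon; the tertiary cation is what reacts next.

tertiary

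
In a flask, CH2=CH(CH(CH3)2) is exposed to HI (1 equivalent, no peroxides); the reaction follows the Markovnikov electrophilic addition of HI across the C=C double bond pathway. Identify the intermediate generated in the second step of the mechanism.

tertiary carbocation

Step 1: Electrophilic addition begins with the π(C=C) electrons forming a bond to the proton of HI. Following Markovnikov's rule, the resulting cation is secondary. The H–I bond breaks heterolytically, releasing I⁻.
Step 2: Carbocation rearrangement: a 1,2-hydride shift from the adjacent isopropyl carbon converts the initially-formed secondary cation into the more stable tertiary cation.
After step 2 the species present is a tertiary carbocation.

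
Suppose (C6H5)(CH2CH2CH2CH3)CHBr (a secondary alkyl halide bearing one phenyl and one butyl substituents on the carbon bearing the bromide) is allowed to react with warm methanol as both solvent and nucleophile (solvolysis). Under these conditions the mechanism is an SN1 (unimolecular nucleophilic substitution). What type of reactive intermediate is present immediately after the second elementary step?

oxonium ion

Step 1: Rate-determining heterolysis of the C–Br bond gives Br⁻ and a secondary carbocation.
Step 2: A lone pair on the oxygen of CH3OH attacks the carbocation, forming a new C–O σ-bond and an oxonium ion.
After step 2 the species present is an oxonium ion.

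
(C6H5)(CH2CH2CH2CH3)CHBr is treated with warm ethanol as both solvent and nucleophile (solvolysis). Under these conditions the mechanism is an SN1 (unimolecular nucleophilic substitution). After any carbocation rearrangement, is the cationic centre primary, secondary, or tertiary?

secondary

Step 1: Unassisted departure of Br⁻ (taking the C–Br bonding pair) generates a secondary carbocation.
No single 1,2-shift to an adjacent carbon would give a more-substituted cation, so no rearrangement occurs.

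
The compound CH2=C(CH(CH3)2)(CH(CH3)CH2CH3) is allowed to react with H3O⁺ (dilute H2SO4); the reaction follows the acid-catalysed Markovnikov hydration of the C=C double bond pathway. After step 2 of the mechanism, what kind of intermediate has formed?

oxonium ion

Step 1: Protonation of the alkene by H3O⁺: the π bond acts as the nucleophile and picks up H⁺, giving the more stable (Markovnikov) tertiary carbocation. H2O is released.
Step 2: Nucleophilic capture of the cation by H2O produces the protonated alcohol (an oxonium ion).
After step 2 the species present is an oxonium ion.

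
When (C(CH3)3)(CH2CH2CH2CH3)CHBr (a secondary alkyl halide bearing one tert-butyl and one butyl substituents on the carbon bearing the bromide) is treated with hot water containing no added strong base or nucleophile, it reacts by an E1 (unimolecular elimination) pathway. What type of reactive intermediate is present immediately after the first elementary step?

secondary carbocation

Step 1: Rate-determining heterolysis of the C–Br bond gives Br⁻ and a secondary carbocation.
After step 1 the species present is a secondary carbocation.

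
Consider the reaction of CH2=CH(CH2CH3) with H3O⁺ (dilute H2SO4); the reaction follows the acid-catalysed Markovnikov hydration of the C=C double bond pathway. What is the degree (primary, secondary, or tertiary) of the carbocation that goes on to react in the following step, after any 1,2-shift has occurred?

Step 1: Protonation of the alkene by H3O⁺: the π bond acts as the nucleophile and picks up H⁺, giving the more stable (Markovnikov) secondary carbocation. H2O is released.
No single 1,2-shift to an adjacent carbon would give a more-substituted cation, so no rearrangement occurs.

secondary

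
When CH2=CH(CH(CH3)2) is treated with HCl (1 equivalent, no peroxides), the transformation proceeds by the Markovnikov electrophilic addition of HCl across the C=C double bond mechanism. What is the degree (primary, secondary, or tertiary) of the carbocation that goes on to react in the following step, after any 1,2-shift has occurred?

tertiary

Step 1: Electrophilic addition begins with the π(C=C) electrons forming a bond to the proton of HCl. Following Markovnikov's rule, the resulting cation is secondary. The H–Cl bond breaks heterolytically, releasing Cl⁻.
Step 2: Carbocation rearrangement: a 1,2-hydride shift from the adjacent isopropyl carbon converts the initially-formed secondary cation into the more stable tertiary cation.
The cation rearranges from secondary to tertiary via a 1,2-hydride shift from the adjacent isopropyl carbon; the tertiary cation is what reacts next.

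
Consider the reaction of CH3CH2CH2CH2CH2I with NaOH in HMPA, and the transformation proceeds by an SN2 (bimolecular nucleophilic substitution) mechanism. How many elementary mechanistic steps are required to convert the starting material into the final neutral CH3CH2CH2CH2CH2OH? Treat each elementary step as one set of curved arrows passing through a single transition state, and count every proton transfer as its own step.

1

Step 1: The hydroxide nucleophile donates a lone pair from O to the α-carbon in a backside attack; simultaneously the C–I σ-bond breaks and both of its electrons leave with I⁻. One concerted step with inversion of configuration.
Total: 1 elementary step.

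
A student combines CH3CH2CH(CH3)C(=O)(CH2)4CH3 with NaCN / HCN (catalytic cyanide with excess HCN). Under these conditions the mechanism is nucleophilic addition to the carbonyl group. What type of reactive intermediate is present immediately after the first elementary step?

tetrahedral alkoxide intermediate

Step 1: A lone pair / filled orbital on CN⁻ attacks the electrophilic carbonyl carbon; the π(C=O) electrons shift onto oxygen, producing a tetrahedral alkoxide intermediate.
After step 1 the species present is a tetrahedral alkoxide intermediate.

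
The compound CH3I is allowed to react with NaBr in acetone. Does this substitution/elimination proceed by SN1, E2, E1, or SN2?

Conditions: a methyl substrate with a strong nucleophile in the polar aprotic solvent acetone.
These conditions are the textbook signature of the SN2 pathway.
An unhindered substrate with a strong nucleophile in a polar aprotic solvent favours one-step backside displacement.

SN2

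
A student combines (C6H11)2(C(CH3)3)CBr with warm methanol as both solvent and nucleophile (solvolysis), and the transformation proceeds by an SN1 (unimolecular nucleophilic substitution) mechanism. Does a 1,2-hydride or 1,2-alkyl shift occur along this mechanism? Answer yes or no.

The first-formed carbocation is tertiary.
No single 1,2-shift to an adjacent carbon would produce a more-substituted cation than the one already present, so no rearrangement occurs.

no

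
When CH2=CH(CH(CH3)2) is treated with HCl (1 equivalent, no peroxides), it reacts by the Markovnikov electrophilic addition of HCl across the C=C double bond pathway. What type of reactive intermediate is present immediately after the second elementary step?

Step 1: The π electrons of the C=C bond attack a proton of HCl; Markovnikov addition places the new C–H on the less-substituted alkene carbon, so the positive charge ends up on the more-substituted carbon — a secondary carbocation. The H–Cl bond breaks heterolytically, releasing Cl⁻.
Step 2: Carbocation rearrangement: a 1,2-hydride shift from the adjacent isopropyl carbon converts the initially-formed secondary cation into the more stable tertiary cation.
After step 2 the species present is a tertiary carbocation.

tertiary carbocation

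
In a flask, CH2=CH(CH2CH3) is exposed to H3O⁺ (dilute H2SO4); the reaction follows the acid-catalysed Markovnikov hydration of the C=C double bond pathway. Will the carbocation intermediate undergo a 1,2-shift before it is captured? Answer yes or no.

The first-formed carbocation is secondary.
No single 1,2-shift to an adjacent carbon would produce a more-substituted cation than the one already present, so no rearrangement occurs.

no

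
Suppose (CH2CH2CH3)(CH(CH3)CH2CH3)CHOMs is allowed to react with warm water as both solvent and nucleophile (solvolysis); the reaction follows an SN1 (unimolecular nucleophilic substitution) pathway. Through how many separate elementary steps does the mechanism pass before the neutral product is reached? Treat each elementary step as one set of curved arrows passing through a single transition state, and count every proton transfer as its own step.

Step 1: Ionisation: the C–O σ-bond cleaves heterolytically; both bonding electrons depart with MsO⁻, leaving a secondary carbocation at the α-carbon.
Step 2: A 1,2-hydride shift from the adjacent sec-butyl carbon moves the positive charge from the secondary centre to an adjacent carbon, generating a more stable tertiary carbocation.
Step 3: Nucleophilic capture: the oxygen of H2O bonds to the cationic carbon, producing an oxonium-ion intermediate.
Step 4: Deprotonation of the oxonium oxygen by solvent water yields the neutral alcohol.
Total: 4 elementary steps.

4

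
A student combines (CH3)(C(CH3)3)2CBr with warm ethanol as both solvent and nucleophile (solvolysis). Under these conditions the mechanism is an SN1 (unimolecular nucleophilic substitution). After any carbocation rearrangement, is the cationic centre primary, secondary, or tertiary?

tertiary

Step 1: Ionisation: the C–Br σ-bond cleaves heterolytically; both bonding electrons depart with Br⁻, leaving a tertiary carbocation at the α-carbon.
No single 1,2-shift to an adjacent carbon would give a more-substituted cation, so no rearrangement occurs.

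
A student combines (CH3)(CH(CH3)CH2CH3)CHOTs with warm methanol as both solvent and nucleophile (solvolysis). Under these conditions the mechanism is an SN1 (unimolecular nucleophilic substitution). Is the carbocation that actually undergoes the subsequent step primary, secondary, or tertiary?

tertiary

Step 1: Unassisted departure of TsO⁻ (taking the C–O bonding pair) generates a secondary carbocation.
Step 2: Carbocation rearrangement: a 1,2-hydride shift from the adjacent sec-butyl carbon converts the initially-formed secondary cation into the more stable tertiary cation.
The cation rearranges from secondary to tertiary via a 1,2-hydride shift from the adjacent sec-butyl carbon; the tertiary cation is what reacts next.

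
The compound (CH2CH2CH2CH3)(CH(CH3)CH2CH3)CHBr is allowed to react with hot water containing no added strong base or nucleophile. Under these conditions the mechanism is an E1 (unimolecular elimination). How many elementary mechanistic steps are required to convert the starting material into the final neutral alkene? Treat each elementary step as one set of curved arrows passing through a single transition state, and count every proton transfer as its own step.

Step 1: Ionisation: the C–Br σ-bond cleaves heterolytically; both bonding electrons depart with Br⁻, leaving a secondary carbocation at the α-carbon.
Step 2: A hydride (H with its bonding pair) migrates from the adjacent sec-butyl carbon to the cationic centre — a 1,2-hydride shift — upgrading the secondary cation to a tertiary one.
Step 3: Loss of a β-proton to a water molecule of the solvent: the C–H bonding pair collapses toward the cationic carbon to form the C=C π bond, yielding the alkene.
Total: 3 elementary steps.

3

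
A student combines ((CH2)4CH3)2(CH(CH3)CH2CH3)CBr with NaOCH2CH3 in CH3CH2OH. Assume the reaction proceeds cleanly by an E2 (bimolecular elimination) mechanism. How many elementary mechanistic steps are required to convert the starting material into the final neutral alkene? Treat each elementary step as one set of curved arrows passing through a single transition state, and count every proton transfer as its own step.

Step 1: The strong base CH3CH2O⁻ removes a β-hydrogen; in the same concerted event the electrons of the breaking C–H bond form the new π(C=C) bond and the C–Br σ-bond breaks, expelling Br⁻. Anti-periplanar geometry; one transition state.
Total: 1 elementary step.

1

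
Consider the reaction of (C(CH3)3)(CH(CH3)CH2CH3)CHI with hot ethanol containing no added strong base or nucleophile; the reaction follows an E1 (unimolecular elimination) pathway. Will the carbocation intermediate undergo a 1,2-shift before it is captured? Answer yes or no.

The first-formed carbocation is secondary.
The adjacent sec-butyl carbon already bears 2 other carbon substituents and has a hydrogen to migrate; after a 1,2-hydride shift from that carbon the positive charge sits on a tertiary centre.
Tertiary is more stable than secondary, so the shift occurs.

yes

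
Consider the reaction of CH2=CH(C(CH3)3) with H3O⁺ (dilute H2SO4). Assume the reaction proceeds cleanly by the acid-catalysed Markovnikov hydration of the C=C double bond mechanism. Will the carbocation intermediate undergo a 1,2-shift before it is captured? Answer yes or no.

The first-formed carbocation is secondary.
The adjacent tert-butyl carbon has no hydrogen but bears methyl groups; migration of one methyl with its bonding pair (a 1,2-methyl shift) places the charge on a tertiary centre.
Tertiary is more stable than secondary, so the shift occurs.

yes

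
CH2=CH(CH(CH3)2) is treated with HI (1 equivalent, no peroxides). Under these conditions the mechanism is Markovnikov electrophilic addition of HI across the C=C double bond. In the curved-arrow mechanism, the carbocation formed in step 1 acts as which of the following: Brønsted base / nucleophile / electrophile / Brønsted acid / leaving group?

Step 3: I⁻ captures the cation: a lone pair on I⁻ fills the empty p orbital, producing the alkyl halide product.
The carbocation formed in step 1 accepts an electron pair into an empty or π* orbital — it is the electrophile.

electrophile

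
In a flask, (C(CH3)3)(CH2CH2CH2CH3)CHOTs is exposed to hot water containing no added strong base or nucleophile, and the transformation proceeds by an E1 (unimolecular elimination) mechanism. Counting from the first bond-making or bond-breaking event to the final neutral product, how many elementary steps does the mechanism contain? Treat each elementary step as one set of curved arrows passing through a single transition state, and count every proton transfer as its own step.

Step 1: Rate-determining heterolysis of the C–O bond gives TsO⁻ and a secondary carbocation.
Step 2: Carbocation rearrangement: a 1,2-methyl shift from the adjacent tert-butyl carbon converts the initially-formed secondary cation into the more stable tertiary cation.
Step 3: Loss of a β-proton to a water molecule of the solvent: the C–H bonding pair collapses toward the cationic carbon to form the C=C π bond, yielding the alkene.
Total: 3 elementary steps.

3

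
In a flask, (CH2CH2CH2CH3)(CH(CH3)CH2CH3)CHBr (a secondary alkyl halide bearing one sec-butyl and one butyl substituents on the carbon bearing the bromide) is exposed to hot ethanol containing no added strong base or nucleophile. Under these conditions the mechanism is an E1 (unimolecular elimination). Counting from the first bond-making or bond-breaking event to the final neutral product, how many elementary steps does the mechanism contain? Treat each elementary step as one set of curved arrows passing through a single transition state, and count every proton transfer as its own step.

3

Step 1: Unassisted departure of Br⁻ (taking the C–Br bonding pair) generates a secondary carbocation.
Step 2: A 1,2-hydride shift from the adjacent sec-butyl carbon moves the positive charge from the secondary centre to an adjacent carbon, generating a more stable tertiary carbocation.
Step 3: A weak base (an ethanol molecule from the solvent) removes a proton from a carbon adjacent to the cationic centre; the electrons of that C–H bond become the new π(C=C) bond, giving the alkene.
Total: 3 elementary steps.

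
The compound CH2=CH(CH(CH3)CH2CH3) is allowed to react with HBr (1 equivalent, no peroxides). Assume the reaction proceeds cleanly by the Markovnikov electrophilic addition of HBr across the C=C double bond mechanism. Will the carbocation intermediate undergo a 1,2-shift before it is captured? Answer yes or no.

yes

The first-formed carbocation is secondary.
The adjacent sec-butyl carbon already bears 2 other carbon substituents and has a hydrogen to migrate; after a 1,2-hydride shift from that carbon the positive charge sits on a tertiary centre.
Tertiary is more stable than secondary, so the shift occurs.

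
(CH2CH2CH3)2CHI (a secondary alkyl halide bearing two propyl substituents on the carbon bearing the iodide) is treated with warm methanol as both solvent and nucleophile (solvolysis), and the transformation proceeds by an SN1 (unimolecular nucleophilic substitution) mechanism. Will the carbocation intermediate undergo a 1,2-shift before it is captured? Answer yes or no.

no

The first-formed carbocation is secondary.
No single 1,2-shift to an adjacent carbon would produce a more-substituted cation than the one already present, so no rearrangement occurs.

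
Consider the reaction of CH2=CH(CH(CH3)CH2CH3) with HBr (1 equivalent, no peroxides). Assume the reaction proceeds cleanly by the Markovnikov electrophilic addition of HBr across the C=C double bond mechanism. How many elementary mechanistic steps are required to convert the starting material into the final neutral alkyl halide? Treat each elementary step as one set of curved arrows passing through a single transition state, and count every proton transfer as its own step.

3

Step 1: The π electrons of the C=C bond attack a proton of HBr; Markovnikov addition places the new C–H on the less-substituted alkene carbon, so the positive charge ends up on the more-substituted carbon — a secondary carbocation. The H–Br bond breaks heterolytically, releasing Br⁻.
Step 2: Carbocation rearrangement: a 1,2-hydride shift from the adjacent sec-butyl carbon converts the initially-formed secondary cation into the more stable tertiary cation.
Step 3: Br⁻ captures the cation: a lone pair on Br⁻ fills the empty p orbital, producing the alkyl halide product.
Total: 3 elementary steps.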